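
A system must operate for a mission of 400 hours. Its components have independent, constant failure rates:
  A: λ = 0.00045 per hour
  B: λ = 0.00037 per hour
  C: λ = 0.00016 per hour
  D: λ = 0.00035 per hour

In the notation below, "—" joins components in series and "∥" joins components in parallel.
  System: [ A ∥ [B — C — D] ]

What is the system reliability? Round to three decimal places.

0.951

R(A) = exp(−0.00045 × 400) = 0.83527
R(B) = exp(−0.00037 × 400) = 0.86243
R(C) = exp(−0.00016 × 400) = 0.93800
R(D) = exp(−0.00035 × 400) = 0.86936
Series (B, C, and D): 0.86243 × 0.93800 × 0.86936 = 0.70328
Parallel (A and [0.70328]): 1 − (1 − 0.83527)(1 − 0.70328) = 0.951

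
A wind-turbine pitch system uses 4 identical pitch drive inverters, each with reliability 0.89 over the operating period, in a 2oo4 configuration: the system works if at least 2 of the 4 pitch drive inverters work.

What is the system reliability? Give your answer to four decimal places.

0.9951

R = Σ_{i=2}^{4} C(4,i) p^i (1−p)^{4−i} with p = 0.89
C(4,2)·0.89^2·0.11^2 = 0.057506
C(4,3)·0.89^3·0.11^1 = 0.310186
C(4,4)·0.89^4·0.11^0 = 0.627422
Sum = 0.9951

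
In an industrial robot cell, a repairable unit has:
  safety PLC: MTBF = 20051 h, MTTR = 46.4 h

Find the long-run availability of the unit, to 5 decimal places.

0.99769

A(safety PLC) = MTBF/(MTBF+MTTR) = 20051/(20051+46.4) = 0.99769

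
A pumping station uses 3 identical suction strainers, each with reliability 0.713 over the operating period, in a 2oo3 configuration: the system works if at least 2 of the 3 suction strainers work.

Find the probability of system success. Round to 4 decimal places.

0.8002

R = Σ_{i=2}^{3} C(3,i) p^i (1−p)^{3−i} with p = 0.713
C(3,2)·0.713^2·0.287^1 = 0.437706
C(3,3)·0.713^3·0.287^0 = 0.362467
Sum = 0.8002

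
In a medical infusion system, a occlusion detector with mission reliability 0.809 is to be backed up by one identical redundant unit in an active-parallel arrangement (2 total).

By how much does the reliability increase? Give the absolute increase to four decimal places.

R_before = 0.809
R_after = 1 − (1 − 0.809)^2 = 0.9635
ΔR = 0.9635 − 0.809 = 0.1545

0.1545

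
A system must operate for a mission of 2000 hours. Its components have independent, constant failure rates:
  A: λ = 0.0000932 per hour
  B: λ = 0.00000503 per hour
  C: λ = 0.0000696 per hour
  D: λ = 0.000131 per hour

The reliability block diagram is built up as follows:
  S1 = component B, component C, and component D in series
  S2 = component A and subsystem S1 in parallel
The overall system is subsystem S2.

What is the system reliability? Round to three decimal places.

0.943

R(A) = exp(−0.0000932 × 2000) = 0.82994
R(B) = exp(−0.00000503 × 2000) = 0.98999
R(C) = exp(−0.0000696 × 2000) = 0.87005
R(D) = exp(−0.000131 × 2000) = 0.76951
Series (B, C, and D): 0.98999 × 0.87005 × 0.76951 = 0.66281
Parallel (A and [0.66281]): 1 − (1 − 0.82994)(1 − 0.66281) = 0.943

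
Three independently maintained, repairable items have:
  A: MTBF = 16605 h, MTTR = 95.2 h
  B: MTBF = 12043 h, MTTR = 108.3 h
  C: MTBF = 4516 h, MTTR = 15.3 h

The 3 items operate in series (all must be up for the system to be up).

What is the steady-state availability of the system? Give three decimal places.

A(A) = MTBF/(MTBF+MTTR) = 16605/(16605+95.2) = 0.994299
A(B) = MTBF/(MTBF+MTTR) = 12043/(12043+108.3) = 0.991087
A(C) = MTBF/(MTBF+MTTR) = 4516/(4516+15.3) = 0.996623
Series availability: 0.994299 × 0.991087 × 0.996623 = 0.982

0.982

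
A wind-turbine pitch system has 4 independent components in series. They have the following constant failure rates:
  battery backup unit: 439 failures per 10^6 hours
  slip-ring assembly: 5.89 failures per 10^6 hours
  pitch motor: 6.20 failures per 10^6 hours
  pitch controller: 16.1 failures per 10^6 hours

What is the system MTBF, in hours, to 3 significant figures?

Series of exponential components: λ_sys = Σ λ_i
λ_sys = 0.000439 + 0.00000589 + 0.00000620 + 0.0000161 = 4.6719e-04 /h
MTBF = 1 / λ_sys = 2140 h

2140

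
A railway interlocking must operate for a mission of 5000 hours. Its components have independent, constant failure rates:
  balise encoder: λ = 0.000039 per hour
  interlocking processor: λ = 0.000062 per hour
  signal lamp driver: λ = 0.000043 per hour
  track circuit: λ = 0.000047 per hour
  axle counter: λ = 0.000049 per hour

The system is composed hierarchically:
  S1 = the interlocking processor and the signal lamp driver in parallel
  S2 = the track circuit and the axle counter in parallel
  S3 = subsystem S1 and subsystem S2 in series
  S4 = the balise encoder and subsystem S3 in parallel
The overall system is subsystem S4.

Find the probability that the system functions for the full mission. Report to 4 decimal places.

0.9832

R(balise encoder) = exp(−0.000039 × 5000) = 0.822835
R(interlocking processor) = exp(−0.000062 × 5000) = 0.733447
R(signal lamp driver) = exp(−0.000043 × 5000) = 0.806541
R(track circuit) = exp(−0.000047 × 5000) = 0.790571
R(axle counter) = exp(−0.000049 × 5000) = 0.782705
Parallel (interlocking processor and signal lamp driver): 1 − (1 − 0.733447)(1 − 0.806541) = 0.948433
Parallel (track circuit and axle counter): 1 − (1 − 0.790571)(1 − 0.782705) = 0.954492
Series ([0.948433] and [0.954492]): 0.948433 × 0.954492 = 0.905272
Parallel (balise encoder and [0.905272]): 1 − (1 − 0.822835)(1 − 0.905272) = 0.9832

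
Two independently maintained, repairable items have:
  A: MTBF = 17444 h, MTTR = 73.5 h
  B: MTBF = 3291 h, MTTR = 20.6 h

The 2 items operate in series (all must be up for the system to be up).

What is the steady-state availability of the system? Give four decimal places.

0.9896

A(A) = MTBF/(MTBF+MTTR) = 17444/(17444+73.5) = 0.995804
A(B) = MTBF/(MTBF+MTTR) = 3291/(3291+20.6) = 0.993779
Series availability: 0.995804 × 0.993779 = 0.9896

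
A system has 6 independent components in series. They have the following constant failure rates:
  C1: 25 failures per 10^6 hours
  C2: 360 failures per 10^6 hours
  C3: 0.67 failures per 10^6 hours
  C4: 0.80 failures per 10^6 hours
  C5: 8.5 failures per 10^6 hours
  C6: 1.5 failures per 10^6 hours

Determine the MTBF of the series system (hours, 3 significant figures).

2520

Series of exponential components: λ_sys = Σ λ_i
λ_sys = 0.000025 + 0.00036 + 0.00000067 + 0.00000080 + 0.0000085 + 0.0000015 = 3.9647e-04 /h
MTBF = 1 / λ_sys = 2520 h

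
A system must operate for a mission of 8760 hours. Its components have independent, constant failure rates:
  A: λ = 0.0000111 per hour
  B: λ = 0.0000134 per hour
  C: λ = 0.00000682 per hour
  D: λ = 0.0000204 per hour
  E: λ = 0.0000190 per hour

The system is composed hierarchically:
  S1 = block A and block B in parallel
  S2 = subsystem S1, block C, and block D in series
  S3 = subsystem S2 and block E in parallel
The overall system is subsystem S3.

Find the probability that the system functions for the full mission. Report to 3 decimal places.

0.966

R(A) = exp(−0.0000111 × 8760) = 0.90734
R(B) = exp(−0.0000134 × 8760) = 0.88924
R(C) = exp(−0.00000682 × 8760) = 0.94201
R(D) = exp(−0.0000204 × 8760) = 0.83635
R(E) = exp(−0.0000190 × 8760) = 0.84667
Parallel (A and B): 1 − (1 − 0.90734)(1 − 0.88924) = 0.98974
Series ([0.98974], C, and D): 0.98974 × 0.94201 × 0.83635 = 0.77977
Parallel ([0.77977] and E): 1 − (1 − 0.77977)(1 − 0.84667) = 0.966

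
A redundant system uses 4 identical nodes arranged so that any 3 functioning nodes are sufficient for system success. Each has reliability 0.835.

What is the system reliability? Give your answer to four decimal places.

R = Σ_{i=3}^{4} C(4,i) p^i (1−p)^{4−i} with p = 0.835
C(4,3)·0.835^3·0.165^1 = 0.384241
C(4,4)·0.835^4·0.165^0 = 0.486123
Sum = 0.8704

0.8704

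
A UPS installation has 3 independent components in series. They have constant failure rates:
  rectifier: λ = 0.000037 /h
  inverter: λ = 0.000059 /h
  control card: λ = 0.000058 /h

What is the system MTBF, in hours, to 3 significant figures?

Series of exponential components: λ_sys = Σ λ_i
λ_sys = 0.000037 + 0.000059 + 0.000058 = 1.5400e-04 /h
MTBF = 1 / λ_sys = 6490 h

6490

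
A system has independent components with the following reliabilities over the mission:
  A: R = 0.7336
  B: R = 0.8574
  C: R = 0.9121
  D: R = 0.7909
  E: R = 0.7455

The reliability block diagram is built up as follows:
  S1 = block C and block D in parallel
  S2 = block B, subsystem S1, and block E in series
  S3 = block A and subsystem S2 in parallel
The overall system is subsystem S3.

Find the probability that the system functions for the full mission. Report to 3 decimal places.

Parallel (C and D): 1 − (1 − 0.91210)(1 − 0.79090) = 0.98162
Series (B, [0.98162], and E): 0.85740 × 0.98162 × 0.74550 = 0.62744
Parallel (A and [0.62744]): 1 − (1 − 0.73360)(1 − 0.62744) = 0.901

0.901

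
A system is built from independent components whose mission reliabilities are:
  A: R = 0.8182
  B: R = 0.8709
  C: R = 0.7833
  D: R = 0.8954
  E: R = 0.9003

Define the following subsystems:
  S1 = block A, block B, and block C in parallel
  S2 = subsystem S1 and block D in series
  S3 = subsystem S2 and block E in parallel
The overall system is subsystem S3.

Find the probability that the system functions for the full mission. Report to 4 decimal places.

Parallel (A, B, and C): 1 − (1 − 0.818200)(1 − 0.870900)(1 − 0.783300) = 0.994914
Series ([0.994914] and D): 0.994914 × 0.895400 = 0.890846
Parallel ([0.890846] and E): 1 − (1 − 0.890846)(1 − 0.900300) = 0.9891

0.9891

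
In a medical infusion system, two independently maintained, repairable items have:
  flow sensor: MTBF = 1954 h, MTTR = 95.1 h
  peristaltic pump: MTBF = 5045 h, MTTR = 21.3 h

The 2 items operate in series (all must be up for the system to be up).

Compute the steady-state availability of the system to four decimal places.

0.9496

A(flow sensor) = MTBF/(MTBF+MTTR) = 1954/(1954+95.1) = 0.953589
A(peristaltic pump) = MTBF/(MTBF+MTTR) = 5045/(5045+21.3) = 0.995796
Series availability: 0.953589 × 0.995796 = 0.9496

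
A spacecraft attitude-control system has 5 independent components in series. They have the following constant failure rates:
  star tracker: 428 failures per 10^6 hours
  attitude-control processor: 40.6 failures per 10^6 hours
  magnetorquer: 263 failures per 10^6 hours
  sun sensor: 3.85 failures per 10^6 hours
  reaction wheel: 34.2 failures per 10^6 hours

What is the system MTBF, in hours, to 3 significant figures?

Series of exponential components: λ_sys = Σ λ_i
λ_sys = 0.000428 + 0.0000406 + 0.000263 + 0.00000385 + 0.0000342 = 7.6965e-04 /h
MTBF = 1 / λ_sys = 1300 h

1300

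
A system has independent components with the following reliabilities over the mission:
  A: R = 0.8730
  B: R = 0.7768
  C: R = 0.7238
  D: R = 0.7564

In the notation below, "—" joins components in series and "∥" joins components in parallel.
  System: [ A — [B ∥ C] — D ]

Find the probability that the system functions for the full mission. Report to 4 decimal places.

0.6196

Parallel (B and C): 1 − (1 − 0.776800)(1 − 0.723800) = 0.938352
Series (A, [0.938352], and D): 0.873000 × 0.938352 × 0.756400 = 0.6196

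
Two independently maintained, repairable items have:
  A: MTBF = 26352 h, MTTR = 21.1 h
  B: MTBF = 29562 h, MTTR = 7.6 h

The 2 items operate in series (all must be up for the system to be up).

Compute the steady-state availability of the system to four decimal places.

A(A) = MTBF/(MTBF+MTTR) = 26352/(26352+21.1) = 0.999200
A(B) = MTBF/(MTBF+MTTR) = 29562/(29562+7.6) = 0.999743
Series availability: 0.999200 × 0.999743 = 0.9989

0.9989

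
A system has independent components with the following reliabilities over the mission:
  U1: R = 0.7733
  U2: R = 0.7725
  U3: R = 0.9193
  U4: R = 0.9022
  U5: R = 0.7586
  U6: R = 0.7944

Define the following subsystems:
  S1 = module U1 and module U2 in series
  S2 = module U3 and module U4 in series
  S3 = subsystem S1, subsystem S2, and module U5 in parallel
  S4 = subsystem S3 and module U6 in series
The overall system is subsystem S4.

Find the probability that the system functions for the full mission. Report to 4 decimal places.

Series (U1 and U2): 0.773300 × 0.772500 = 0.597374
Series (U3 and U4): 0.919300 × 0.902200 = 0.829392
Parallel ([0.597374], [0.829392], and U5): 1 − (1 − 0.597374)(1 − 0.829392)(1 − 0.758600) = 0.983418
Series ([0.983418] and U6): 0.983418 × 0.794400 = 0.7812

0.7812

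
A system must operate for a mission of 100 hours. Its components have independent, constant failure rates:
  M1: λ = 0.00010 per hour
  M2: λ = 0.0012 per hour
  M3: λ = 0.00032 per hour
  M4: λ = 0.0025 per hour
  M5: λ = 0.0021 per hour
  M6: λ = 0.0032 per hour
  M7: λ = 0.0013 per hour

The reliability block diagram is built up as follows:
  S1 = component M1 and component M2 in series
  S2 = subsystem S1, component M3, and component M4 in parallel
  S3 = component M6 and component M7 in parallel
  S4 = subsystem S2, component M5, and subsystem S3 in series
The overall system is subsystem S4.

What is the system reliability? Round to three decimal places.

0.783

R(M1) = exp(−0.00010 × 100) = 0.99005
R(M2) = exp(−0.0012 × 100) = 0.88692
R(M3) = exp(−0.00032 × 100) = 0.96851
R(M4) = exp(−0.0025 × 100) = 0.77880
R(M5) = exp(−0.0021 × 100) = 0.81058
R(M6) = exp(−0.0032 × 100) = 0.72615
R(M7) = exp(−0.0013 × 100) = 0.87810
Series (M1 and M2): 0.99005 × 0.88692 = 0.87810
Parallel ([0.87810], M3, and M4): 1 − (1 − 0.87810)(1 − 0.96851)(1 − 0.77880) = 0.99915
Parallel (M6 and M7): 1 − (1 − 0.72615)(1 − 0.87810) = 0.96662
Series ([0.99915], M5, and [0.96662]): 0.99915 × 0.81058 × 0.96662 = 0.783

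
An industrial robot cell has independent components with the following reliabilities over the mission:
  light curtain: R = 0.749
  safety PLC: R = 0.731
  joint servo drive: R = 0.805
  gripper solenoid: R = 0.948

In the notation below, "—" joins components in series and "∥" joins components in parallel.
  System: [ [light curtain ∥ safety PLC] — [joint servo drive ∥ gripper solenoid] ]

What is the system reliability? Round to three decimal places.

Parallel (light curtain and safety PLC): 1 − (1 − 0.74900)(1 − 0.73100) = 0.93248
Parallel (joint servo drive and gripper solenoid): 1 − (1 − 0.80500)(1 − 0.94800) = 0.98986
Series ([0.93248] and [0.98986]): 0.93248 × 0.98986 = 0.923

0.923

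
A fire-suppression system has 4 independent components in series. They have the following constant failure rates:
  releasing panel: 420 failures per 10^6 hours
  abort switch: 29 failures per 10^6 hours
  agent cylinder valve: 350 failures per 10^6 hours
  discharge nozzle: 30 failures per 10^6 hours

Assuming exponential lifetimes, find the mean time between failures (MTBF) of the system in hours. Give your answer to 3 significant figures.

1210

Series of exponential components: λ_sys = Σ λ_i
λ_sys = 0.00042 + 0.000029 + 0.00035 + 0.000030 = 8.2900e-04 /h
MTBF = 1 / λ_sys = 1210 h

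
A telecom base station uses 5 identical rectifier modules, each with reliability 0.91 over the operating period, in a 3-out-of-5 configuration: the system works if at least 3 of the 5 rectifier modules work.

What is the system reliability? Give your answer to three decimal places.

0.994

R = Σ_{i=3}^{5} C(5,i) p^i (1−p)^{5−i} with p = 0.91
C(5,3)·0.91^3·0.09^2 = 0.06104
C(5,4)·0.91^4·0.09^1 = 0.30859
C(5,5)·0.91^5·0.09^0 = 0.62403
Sum = 0.994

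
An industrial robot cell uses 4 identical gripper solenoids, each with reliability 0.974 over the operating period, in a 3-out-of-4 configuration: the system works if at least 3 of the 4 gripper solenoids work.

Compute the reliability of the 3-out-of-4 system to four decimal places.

0.9961

R = Σ_{i=3}^{4} C(4,i) p^i (1−p)^{4−i} with p = 0.974
C(4,3)·0.974^3·0.026^1 = 0.096097
C(4,4)·0.974^4·0.026^0 = 0.899986
Sum = 0.9961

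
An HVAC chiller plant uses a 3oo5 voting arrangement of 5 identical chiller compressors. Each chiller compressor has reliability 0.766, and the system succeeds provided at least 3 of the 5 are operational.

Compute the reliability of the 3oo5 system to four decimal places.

R = Σ_{i=3}^{5} C(5,i) p^i (1−p)^{5−i} with p = 0.766
C(5,3)·0.766^3·0.234^2 = 0.246104
C(5,4)·0.766^4·0.234^1 = 0.402811
C(5,5)·0.766^5·0.234^0 = 0.263720
Sum = 0.9126

0.9126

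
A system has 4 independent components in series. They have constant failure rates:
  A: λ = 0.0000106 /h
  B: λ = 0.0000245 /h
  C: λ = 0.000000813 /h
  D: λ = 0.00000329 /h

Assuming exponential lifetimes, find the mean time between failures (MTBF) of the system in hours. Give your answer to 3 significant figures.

Series of exponential components: λ_sys = Σ λ_i
λ_sys = 0.0000106 + 0.0000245 + 0.000000813 + 0.00000329 = 3.9203e-05 /h
MTBF = 1 / λ_sys = 25500 h

25500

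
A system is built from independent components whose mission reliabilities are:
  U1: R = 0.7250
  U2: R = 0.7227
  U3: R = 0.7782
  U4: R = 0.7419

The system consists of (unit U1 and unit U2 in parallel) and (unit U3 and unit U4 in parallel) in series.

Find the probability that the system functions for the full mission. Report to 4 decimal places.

Parallel (U1 and U2): 1 − (1 − 0.725000)(1 − 0.722700) = 0.923743
Parallel (U3 and U4): 1 − (1 − 0.778200)(1 − 0.741900) = 0.942753
Series ([0.923743] and [0.942753]): 0.923743 × 0.942753 = 0.8709

0.8709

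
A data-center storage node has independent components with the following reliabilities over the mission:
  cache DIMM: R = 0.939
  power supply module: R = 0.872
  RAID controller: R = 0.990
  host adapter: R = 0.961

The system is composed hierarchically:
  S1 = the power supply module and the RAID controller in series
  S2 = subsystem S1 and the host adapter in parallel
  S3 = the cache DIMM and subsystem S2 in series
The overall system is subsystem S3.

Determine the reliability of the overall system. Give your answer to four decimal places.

0.9340

Series (power supply module and RAID controller): 0.872000 × 0.990000 = 0.863280
Parallel ([0.863280] and host adapter): 1 − (1 − 0.863280)(1 − 0.961000) = 0.994668
Series (cache DIMM and [0.994668]): 0.939000 × 0.994668 = 0.9340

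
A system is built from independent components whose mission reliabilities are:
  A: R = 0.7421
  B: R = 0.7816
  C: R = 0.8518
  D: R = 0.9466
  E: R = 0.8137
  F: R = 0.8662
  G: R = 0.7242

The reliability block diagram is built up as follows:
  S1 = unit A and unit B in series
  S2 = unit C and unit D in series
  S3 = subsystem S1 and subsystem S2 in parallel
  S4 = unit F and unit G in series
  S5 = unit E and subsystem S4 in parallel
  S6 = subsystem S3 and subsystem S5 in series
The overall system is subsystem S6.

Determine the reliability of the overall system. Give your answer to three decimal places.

Series (A and B): 0.74210 × 0.78160 = 0.58003
Series (C and D): 0.85180 × 0.94660 = 0.80631
Parallel ([0.58003] and [0.80631]): 1 − (1 − 0.58003)(1 − 0.80631) = 0.91866
Series (F and G): 0.86620 × 0.72420 = 0.62730
Parallel (E and [0.62730]): 1 − (1 − 0.81370)(1 − 0.62730) = 0.93057
Series ([0.91866] and [0.93057]): 0.91866 × 0.93057 = 0.855

0.855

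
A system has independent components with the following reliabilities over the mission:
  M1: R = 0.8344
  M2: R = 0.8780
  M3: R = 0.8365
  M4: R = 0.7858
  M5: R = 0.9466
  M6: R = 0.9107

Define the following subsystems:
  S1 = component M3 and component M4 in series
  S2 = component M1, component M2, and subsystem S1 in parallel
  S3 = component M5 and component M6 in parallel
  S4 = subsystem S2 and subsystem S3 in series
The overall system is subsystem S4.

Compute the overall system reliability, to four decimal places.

0.9883

Series (M3 and M4): 0.836500 × 0.785800 = 0.657322
Parallel (M1, M2, and [0.657322]): 1 − (1 − 0.834400)(1 − 0.878000)(1 − 0.657322) = 0.993077
Parallel (M5 and M6): 1 − (1 − 0.946600)(1 − 0.910700) = 0.995231
Series ([0.993077] and [0.995231]): 0.993077 × 0.995231 = 0.9883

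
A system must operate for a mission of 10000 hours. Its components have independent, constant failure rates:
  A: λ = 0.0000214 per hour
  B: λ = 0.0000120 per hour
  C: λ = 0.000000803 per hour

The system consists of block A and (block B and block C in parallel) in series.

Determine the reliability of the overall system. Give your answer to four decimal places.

R(A) = exp(−0.0000214 × 10000) = 0.807348
R(B) = exp(−0.0000120 × 10000) = 0.886920
R(C) = exp(−0.000000803 × 10000) = 0.992002
Parallel (B and C): 1 − (1 − 0.886920)(1 − 0.992002) = 0.999096
Series (A and [0.999096]): 0.807348 × 0.999096 = 0.8066

0.8066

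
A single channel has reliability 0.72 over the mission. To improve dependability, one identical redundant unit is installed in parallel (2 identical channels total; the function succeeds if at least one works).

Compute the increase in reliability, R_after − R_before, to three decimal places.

0.202

R_before = 0.72
R_after = 1 − (1 − 0.72)^2 = 0.922
ΔR = 0.922 − 0.72 = 0.202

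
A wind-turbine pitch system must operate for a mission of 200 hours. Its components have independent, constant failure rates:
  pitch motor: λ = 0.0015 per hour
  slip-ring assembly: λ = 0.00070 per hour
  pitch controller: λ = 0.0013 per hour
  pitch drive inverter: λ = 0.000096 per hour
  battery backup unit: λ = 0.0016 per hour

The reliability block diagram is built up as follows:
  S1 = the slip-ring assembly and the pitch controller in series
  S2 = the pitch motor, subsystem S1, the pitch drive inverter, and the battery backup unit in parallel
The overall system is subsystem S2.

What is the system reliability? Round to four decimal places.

R(pitch motor) = exp(−0.0015 × 200) = 0.740818
R(slip-ring assembly) = exp(−0.00070 × 200) = 0.869358
R(pitch controller) = exp(−0.0013 × 200) = 0.771052
R(pitch drive inverter) = exp(−0.000096 × 200) = 0.980983
R(battery backup unit) = exp(−0.0016 × 200) = 0.726149
Series (slip-ring assembly and pitch controller): 0.869358 × 0.771052 = 0.670320
Parallel (pitch motor, [0.670320], pitch drive inverter, and battery backup unit): 1 − (1 − 0.740818)(1 − 0.670320)(1 − 0.980983)(1 − 0.726149) = 0.9996

0.9996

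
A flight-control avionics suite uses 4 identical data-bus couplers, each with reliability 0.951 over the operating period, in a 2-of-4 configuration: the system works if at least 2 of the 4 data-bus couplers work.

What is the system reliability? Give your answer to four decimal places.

0.9995

R = Σ_{i=2}^{4} C(4,i) p^i (1−p)^{4−i} with p = 0.951
C(4,2)·0.951^2·0.049^2 = 0.013029
C(4,3)·0.951^3·0.049^1 = 0.168577
C(4,4)·0.951^4·0.049^0 = 0.817941
Sum = 0.9995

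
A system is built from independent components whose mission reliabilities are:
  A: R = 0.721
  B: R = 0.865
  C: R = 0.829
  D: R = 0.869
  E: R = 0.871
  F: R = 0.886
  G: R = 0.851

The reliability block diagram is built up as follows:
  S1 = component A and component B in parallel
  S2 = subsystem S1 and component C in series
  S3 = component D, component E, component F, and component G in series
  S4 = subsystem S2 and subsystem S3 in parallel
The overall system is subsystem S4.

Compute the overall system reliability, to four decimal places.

0.9132

Parallel (A and B): 1 − (1 − 0.721000)(1 − 0.865000) = 0.962335
Series ([0.962335] and C): 0.962335 × 0.829000 = 0.797776
Series (D, E, F, and G): 0.869000 × 0.871000 × 0.886000 × 0.851000 = 0.570691
Parallel ([0.797776] and [0.570691]): 1 − (1 − 0.797776)(1 − 0.570691) = 0.9132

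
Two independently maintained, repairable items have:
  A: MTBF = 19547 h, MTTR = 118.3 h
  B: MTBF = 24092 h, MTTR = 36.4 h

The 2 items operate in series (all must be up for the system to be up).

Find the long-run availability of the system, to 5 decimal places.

A(A) = MTBF/(MTBF+MTTR) = 19547/(19547+118.3) = 0.993984
A(B) = MTBF/(MTBF+MTTR) = 24092/(24092+36.4) = 0.998491
Series availability: 0.993984 × 0.998491 = 0.99248

0.99248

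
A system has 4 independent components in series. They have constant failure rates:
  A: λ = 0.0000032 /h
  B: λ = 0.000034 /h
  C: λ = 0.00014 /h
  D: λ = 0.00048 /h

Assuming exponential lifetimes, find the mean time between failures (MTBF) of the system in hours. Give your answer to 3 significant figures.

1520

Series of exponential components: λ_sys = Σ λ_i
λ_sys = 0.0000032 + 0.000034 + 0.00014 + 0.00048 = 6.5720e-04 /h
MTBF = 1 / λ_sys = 1520 h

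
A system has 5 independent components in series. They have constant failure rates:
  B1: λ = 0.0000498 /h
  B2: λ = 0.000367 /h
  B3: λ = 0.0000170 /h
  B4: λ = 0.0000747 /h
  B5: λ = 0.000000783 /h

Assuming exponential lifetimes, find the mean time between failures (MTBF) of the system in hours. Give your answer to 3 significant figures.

1960

Series of exponential components: λ_sys = Σ λ_i
λ_sys = 0.0000498 + 0.000367 + 0.0000170 + 0.0000747 + 0.000000783 = 5.0928e-04 /h
MTBF = 1 / λ_sys = 1960 h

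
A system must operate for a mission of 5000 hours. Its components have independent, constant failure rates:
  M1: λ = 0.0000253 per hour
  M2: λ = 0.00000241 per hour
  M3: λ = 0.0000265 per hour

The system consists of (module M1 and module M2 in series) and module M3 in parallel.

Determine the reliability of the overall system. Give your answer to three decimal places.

0.984

R(M1) = exp(−0.0000253 × 5000) = 0.88117
R(M2) = exp(−0.00000241 × 5000) = 0.98802
R(M3) = exp(−0.0000265 × 5000) = 0.87590
Series (M1 and M2): 0.88117 × 0.98802 = 0.87061
Parallel ([0.87061] and M3): 1 − (1 − 0.87061)(1 − 0.87590) = 0.984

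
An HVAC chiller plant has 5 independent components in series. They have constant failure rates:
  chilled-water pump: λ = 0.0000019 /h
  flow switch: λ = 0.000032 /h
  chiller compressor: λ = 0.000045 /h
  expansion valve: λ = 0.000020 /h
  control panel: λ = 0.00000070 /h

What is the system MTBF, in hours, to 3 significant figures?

10000

Series of exponential components: λ_sys = Σ λ_i
λ_sys = 0.0000019 + 0.000032 + 0.000045 + 0.000020 + 0.00000070 = 9.9600e-05 /h
MTBF = 1 / λ_sys = 10000 h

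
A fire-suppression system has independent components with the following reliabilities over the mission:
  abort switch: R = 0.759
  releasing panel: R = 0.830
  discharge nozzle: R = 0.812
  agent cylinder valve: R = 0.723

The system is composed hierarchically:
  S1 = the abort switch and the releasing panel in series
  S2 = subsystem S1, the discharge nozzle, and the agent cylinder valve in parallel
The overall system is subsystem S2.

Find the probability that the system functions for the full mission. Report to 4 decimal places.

Series (abort switch and releasing panel): 0.759000 × 0.830000 = 0.629970
Parallel ([0.629970], discharge nozzle, and agent cylinder valve): 1 − (1 − 0.629970)(1 − 0.812000)(1 − 0.723000) = 0.9807

0.9807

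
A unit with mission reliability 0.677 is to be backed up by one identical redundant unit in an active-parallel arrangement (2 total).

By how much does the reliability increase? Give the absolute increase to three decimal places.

R_before = 0.677
R_after = 1 − (1 − 0.677)^2 = 0.896
ΔR = 0.896 − 0.677 = 0.219

0.219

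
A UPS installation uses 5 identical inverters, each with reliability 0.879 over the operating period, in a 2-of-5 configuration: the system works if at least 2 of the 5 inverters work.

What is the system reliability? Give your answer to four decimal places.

0.9990

R = Σ_{i=2}^{5} C(5,i) p^i (1−p)^{5−i} with p = 0.879
C(5,2)·0.879^2·0.121^3 = 0.013688
C(5,3)·0.879^3·0.121^2 = 0.099435
C(5,4)·0.879^4·0.121^1 = 0.361169
C(5,5)·0.879^5·0.121^0 = 0.524740
Sum = 0.9990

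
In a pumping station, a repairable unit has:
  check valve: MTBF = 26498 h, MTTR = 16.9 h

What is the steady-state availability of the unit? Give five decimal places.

0.99936

A(check valve) = MTBF/(MTBF+MTTR) = 26498/(26498+16.9) = 0.99936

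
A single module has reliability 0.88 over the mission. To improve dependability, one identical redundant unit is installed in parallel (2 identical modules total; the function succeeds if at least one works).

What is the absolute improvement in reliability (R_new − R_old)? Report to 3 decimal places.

0.106

R_before = 0.88
R_after = 1 − (1 − 0.88)^2 = 0.986
ΔR = 0.986 − 0.88 = 0.106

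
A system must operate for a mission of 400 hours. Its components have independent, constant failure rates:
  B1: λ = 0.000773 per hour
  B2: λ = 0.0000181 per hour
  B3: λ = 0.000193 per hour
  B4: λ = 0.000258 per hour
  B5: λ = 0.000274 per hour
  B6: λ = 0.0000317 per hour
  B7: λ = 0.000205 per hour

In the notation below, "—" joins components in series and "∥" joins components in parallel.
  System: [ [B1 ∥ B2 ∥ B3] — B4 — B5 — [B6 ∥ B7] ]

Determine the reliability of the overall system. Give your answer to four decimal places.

0.8074

R(B1) = exp(−0.000773 × 400) = 0.734034
R(B2) = exp(−0.0000181 × 400) = 0.992786
R(B3) = exp(−0.000193 × 400) = 0.925705
R(B4) = exp(−0.000258 × 400) = 0.901947
R(B5) = exp(−0.000274 × 400) = 0.896193
R(B6) = exp(−0.0000317 × 400) = 0.987400
R(B7) = exp(−0.000205 × 400) = 0.921272
Parallel (B1, B2, and B3): 1 − (1 − 0.734034)(1 − 0.992786)(1 − 0.925705) = 0.999857
Parallel (B6 and B7): 1 − (1 − 0.987400)(1 − 0.921272) = 0.999008
Series ([0.999857], B4, B5, and [0.999008]): 0.999857 × 0.901947 × 0.896193 × 0.999008 = 0.8074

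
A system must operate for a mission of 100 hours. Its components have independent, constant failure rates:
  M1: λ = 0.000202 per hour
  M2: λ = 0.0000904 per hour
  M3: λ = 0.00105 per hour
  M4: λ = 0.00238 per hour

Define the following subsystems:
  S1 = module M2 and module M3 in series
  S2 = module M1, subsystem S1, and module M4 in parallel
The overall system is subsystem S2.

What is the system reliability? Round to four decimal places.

0.9995

R(M1) = exp(−0.000202 × 100) = 0.980003
R(M2) = exp(−0.0000904 × 100) = 0.991001
R(M3) = exp(−0.00105 × 100) = 0.900325
R(M4) = exp(−0.00238 × 100) = 0.788203
Series (M2 and M3): 0.991001 × 0.900325 = 0.892223
Parallel (M1, [0.892223], and M4): 1 − (1 − 0.980003)(1 − 0.892223)(1 − 0.788203) = 0.9995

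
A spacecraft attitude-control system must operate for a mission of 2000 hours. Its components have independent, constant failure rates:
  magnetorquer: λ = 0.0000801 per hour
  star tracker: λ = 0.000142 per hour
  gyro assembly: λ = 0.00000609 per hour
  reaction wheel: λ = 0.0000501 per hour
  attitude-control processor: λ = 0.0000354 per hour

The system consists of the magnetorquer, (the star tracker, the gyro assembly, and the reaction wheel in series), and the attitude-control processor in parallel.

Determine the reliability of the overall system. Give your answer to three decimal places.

R(magnetorquer) = exp(−0.0000801 × 2000) = 0.85197
R(star tracker) = exp(−0.000142 × 2000) = 0.75277
R(gyro assembly) = exp(−0.00000609 × 2000) = 0.98789
R(reaction wheel) = exp(−0.0000501 × 2000) = 0.90466
R(attitude-control processor) = exp(−0.0000354 × 2000) = 0.93165
Series (star tracker, gyro assembly, and reaction wheel): 0.75277 × 0.98789 × 0.90466 = 0.67275
Parallel (magnetorquer, [0.67275], and attitude-control processor): 1 − (1 − 0.85197)(1 − 0.67275)(1 − 0.93165) = 0.997

0.997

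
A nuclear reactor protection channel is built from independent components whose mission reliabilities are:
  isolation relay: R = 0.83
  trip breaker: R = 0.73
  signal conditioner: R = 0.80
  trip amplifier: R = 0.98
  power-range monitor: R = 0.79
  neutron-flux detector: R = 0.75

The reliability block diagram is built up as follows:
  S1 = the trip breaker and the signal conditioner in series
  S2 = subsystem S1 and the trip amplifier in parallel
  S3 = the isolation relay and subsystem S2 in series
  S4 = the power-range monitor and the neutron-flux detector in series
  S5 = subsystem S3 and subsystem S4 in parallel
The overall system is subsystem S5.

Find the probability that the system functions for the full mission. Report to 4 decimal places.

0.9279

Series (trip breaker and signal conditioner): 0.730000 × 0.800000 = 0.584000
Parallel ([0.584000] and trip amplifier): 1 − (1 − 0.584000)(1 − 0.980000) = 0.991680
Series (isolation relay and [0.991680]): 0.830000 × 0.991680 = 0.823094
Series (power-range monitor and neutron-flux detector): 0.790000 × 0.750000 = 0.592500
Parallel ([0.823094] and [0.592500]): 1 − (1 − 0.823094)(1 − 0.592500) = 0.9279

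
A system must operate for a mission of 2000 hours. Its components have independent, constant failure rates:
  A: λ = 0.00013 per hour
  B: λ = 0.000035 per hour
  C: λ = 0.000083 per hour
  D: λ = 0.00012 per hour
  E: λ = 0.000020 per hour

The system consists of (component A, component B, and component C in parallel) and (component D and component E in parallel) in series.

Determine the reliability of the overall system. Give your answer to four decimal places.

R(A) = exp(−0.00013 × 2000) = 0.771052
R(B) = exp(−0.000035 × 2000) = 0.932394
R(C) = exp(−0.000083 × 2000) = 0.847046
R(D) = exp(−0.00012 × 2000) = 0.786628
R(E) = exp(−0.000020 × 2000) = 0.960789
Parallel (A, B, and C): 1 − (1 − 0.771052)(1 − 0.932394)(1 − 0.847046) = 0.997633
Parallel (D and E): 1 − (1 − 0.786628)(1 − 0.960789) = 0.991633
Series ([0.997633] and [0.991633]): 0.997633 × 0.991633 = 0.9893

0.9893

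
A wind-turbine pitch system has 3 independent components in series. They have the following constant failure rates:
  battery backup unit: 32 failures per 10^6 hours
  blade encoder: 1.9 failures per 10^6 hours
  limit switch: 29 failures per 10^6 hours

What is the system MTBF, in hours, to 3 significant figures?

15900

Series of exponential components: λ_sys = Σ λ_i
λ_sys = 0.000032 + 0.0000019 + 0.000029 = 6.2900e-05 /h
MTBF = 1 / λ_sys = 15900 h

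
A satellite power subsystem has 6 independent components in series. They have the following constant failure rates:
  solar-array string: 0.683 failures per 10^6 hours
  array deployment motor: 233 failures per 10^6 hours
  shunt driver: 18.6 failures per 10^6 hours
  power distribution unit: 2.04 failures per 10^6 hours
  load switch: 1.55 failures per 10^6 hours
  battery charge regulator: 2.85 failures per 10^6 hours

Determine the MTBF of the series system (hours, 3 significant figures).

3870

Series of exponential components: λ_sys = Σ λ_i
λ_sys = 0.000000683 + 0.000233 + 0.0000186 + 0.00000204 + 0.00000155 + 0.00000285 = 2.5872e-04 /h
MTBF = 1 / λ_sys = 3870 h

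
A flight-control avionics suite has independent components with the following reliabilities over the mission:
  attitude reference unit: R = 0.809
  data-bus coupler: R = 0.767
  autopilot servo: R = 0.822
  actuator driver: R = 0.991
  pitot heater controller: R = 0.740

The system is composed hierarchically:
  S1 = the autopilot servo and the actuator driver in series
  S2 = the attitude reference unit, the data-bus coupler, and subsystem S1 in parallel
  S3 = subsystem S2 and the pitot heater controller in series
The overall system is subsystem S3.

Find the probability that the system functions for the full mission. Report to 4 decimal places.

Series (autopilot servo and actuator driver): 0.822000 × 0.991000 = 0.814602
Parallel (attitude reference unit, data-bus coupler, and [0.814602]): 1 − (1 − 0.809000)(1 − 0.767000)(1 − 0.814602) = 0.991749
Series ([0.991749] and pitot heater controller): 0.991749 × 0.740000 = 0.7339

0.7339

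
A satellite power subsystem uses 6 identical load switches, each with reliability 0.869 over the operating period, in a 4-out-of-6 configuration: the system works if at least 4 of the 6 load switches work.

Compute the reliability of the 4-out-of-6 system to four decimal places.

R = Σ_{i=4}^{6} C(6,i) p^i (1−p)^{6−i} with p = 0.869
C(6,4)·0.869^4·0.131^2 = 0.146796
C(6,5)·0.869^5·0.131^1 = 0.389513
C(6,6)·0.869^6·0.131^0 = 0.430644
Sum = 0.9670

0.9670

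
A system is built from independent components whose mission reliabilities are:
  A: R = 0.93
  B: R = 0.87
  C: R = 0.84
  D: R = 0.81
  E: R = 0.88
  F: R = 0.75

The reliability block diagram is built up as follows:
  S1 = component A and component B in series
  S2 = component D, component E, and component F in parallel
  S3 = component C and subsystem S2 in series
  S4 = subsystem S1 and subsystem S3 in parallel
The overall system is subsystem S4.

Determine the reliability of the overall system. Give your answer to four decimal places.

Series (A and B): 0.930000 × 0.870000 = 0.809100
Parallel (D, E, and F): 1 − (1 − 0.810000)(1 − 0.880000)(1 − 0.750000) = 0.994300
Series (C and [0.994300]): 0.840000 × 0.994300 = 0.835212
Parallel ([0.809100] and [0.835212]): 1 − (1 − 0.809100)(1 − 0.835212) = 0.9685

0.9685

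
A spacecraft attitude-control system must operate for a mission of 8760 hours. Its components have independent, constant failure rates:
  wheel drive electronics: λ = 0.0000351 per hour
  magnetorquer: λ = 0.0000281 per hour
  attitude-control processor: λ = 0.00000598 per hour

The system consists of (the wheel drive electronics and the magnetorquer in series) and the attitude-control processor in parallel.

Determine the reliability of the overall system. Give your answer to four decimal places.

R(wheel drive electronics) = exp(−0.0000351 × 8760) = 0.735301
R(magnetorquer) = exp(−0.0000281 × 8760) = 0.781800
R(attitude-control processor) = exp(−0.00000598 × 8760) = 0.948964
Series (wheel drive electronics and magnetorquer): 0.735301 × 0.781800 = 0.574858
Parallel ([0.574858] and attitude-control processor): 1 − (1 − 0.574858)(1 − 0.948964) = 0.9783

0.9783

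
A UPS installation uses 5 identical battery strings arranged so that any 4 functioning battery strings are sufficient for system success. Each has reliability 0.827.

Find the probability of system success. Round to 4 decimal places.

0.7914

R = Σ_{i=4}^{5} C(5,i) p^i (1−p)^{5−i} with p = 0.827
C(5,4)·0.827^4·0.173^1 = 0.404611
C(5,5)·0.827^5·0.173^0 = 0.386837
Sum = 0.7914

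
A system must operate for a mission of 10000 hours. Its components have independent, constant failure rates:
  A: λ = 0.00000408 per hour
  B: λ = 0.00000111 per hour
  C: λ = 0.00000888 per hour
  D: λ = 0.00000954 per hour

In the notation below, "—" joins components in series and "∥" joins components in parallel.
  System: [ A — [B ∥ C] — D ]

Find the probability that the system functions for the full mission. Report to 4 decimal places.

R(A) = exp(−0.00000408 × 10000) = 0.960021
R(B) = exp(−0.00000111 × 10000) = 0.988961
R(C) = exp(−0.00000888 × 10000) = 0.915029
R(D) = exp(−0.00000954 × 10000) = 0.909009
Parallel (B and C): 1 − (1 − 0.988961)(1 − 0.915029) = 0.999062
Series (A, [0.999062], and D): 0.960021 × 0.999062 × 0.909009 = 0.8718

0.8718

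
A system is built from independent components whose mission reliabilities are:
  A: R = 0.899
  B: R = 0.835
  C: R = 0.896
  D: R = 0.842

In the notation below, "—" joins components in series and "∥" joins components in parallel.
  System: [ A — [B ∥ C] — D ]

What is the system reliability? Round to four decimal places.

Parallel (B and C): 1 − (1 − 0.835000)(1 − 0.896000) = 0.982840
Series (A, [0.982840], and D): 0.899000 × 0.982840 × 0.842000 = 0.7440

0.7440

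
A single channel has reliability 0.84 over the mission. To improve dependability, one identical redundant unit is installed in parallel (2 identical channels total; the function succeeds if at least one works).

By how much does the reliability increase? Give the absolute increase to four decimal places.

R_before = 0.84
R_after = 1 − (1 − 0.84)^2 = 0.9744
ΔR = 0.9744 − 0.84 = 0.1344

0.1344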